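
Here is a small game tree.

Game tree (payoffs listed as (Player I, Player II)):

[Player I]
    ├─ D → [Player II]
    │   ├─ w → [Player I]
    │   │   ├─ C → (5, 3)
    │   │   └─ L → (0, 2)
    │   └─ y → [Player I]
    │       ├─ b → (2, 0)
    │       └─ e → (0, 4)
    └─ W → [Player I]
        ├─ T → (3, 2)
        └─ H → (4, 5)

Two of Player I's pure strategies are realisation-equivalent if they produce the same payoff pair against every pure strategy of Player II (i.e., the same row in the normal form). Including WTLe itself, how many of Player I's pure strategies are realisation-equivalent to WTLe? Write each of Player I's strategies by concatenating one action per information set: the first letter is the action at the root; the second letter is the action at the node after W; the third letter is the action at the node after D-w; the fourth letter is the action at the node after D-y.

Row for WTLe (columns w, y): (3,2) (3,2).
Under WTLe, Player I's choice at the node after D-w and at the node after D-y can never be reached regardless of what Player II does, so varying those choices leaves every outcome unchanged.
Holding the reachable choices fixed and varying the unreachable ones freely already gives 2 × 2 = 4 equivalent strategies.
No other strategy reproduces this row, so those 4 are the full class: WTCb, WTCe, WTLb, WTLe.

4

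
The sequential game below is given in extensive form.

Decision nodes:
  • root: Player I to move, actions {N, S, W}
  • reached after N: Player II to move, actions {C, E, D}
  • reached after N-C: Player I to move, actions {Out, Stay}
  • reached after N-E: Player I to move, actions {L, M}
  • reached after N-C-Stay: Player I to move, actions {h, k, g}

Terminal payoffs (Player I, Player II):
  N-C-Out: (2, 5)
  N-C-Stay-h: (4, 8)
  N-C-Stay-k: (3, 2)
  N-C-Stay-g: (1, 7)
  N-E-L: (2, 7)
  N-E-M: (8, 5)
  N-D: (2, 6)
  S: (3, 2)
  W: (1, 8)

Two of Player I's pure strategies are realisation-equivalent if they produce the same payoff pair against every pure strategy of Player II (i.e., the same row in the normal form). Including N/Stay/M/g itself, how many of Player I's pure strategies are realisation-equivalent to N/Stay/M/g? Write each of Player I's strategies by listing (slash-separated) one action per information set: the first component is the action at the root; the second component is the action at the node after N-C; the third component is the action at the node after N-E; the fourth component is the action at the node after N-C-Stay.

Row for N/Stay/M/g (columns C, E, D): (1,7) (8,5) (2,6).
Every one of Player I's information sets is on the play path for some reply by Player II when Player I follows N/Stay/M/g.
Changing the action at any of them therefore changes at least one column, so only N/Stay/M/g itself gives this row.

1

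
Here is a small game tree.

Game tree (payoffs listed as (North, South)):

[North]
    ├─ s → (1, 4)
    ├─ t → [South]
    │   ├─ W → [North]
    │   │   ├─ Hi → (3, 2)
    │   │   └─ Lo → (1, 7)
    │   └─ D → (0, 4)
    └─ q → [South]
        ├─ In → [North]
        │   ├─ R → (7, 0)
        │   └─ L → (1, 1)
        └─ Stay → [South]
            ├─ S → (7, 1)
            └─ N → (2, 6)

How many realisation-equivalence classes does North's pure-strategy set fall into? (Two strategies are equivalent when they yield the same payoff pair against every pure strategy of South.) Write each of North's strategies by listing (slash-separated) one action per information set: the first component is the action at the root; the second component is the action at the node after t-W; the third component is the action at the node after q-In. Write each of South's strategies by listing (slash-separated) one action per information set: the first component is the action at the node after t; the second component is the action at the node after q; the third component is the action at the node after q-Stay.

North has 12 pure strategies: s/Hi/R, s/Hi/L, s/Lo/R, s/Lo/L, t/Hi/R, t/Hi/L, t/Lo/R, t/Lo/L, q/Hi/R, q/Hi/L, q/Lo/R, q/Lo/L. Columns: W/In/S, W/In/N, W/Stay/S, W/Stay/N, D/In/S, D/In/N, D/Stay/S, D/Stay/N.
{s/Hi/R, s/Hi/L, s/Lo/R, s/Lo/L} → row (1,4) (1,4) (1,4) (1,4) (1,4) (1,4) (1,4) (1,4)
{t/Hi/R, t/Hi/L} → row (3,2) (3,2) (3,2) (3,2) (0,4) (0,4) (0,4) (0,4)
{t/Lo/R, t/Lo/L} → row (1,7) (1,7) (1,7) (1,7) (0,4) (0,4) (0,4) (0,4)
{q/Hi/R, q/Lo/R} → row (7,0) (7,0) (7,1) (2,6) (7,0) (7,0) (7,1) (2,6)
{q/Hi/L, q/Lo/L} → row (1,1) (1,1) (7,1) (2,6) (1,1) (1,1) (7,1) (2,6)
That's 5 distinct rows out of 12 strategies.

5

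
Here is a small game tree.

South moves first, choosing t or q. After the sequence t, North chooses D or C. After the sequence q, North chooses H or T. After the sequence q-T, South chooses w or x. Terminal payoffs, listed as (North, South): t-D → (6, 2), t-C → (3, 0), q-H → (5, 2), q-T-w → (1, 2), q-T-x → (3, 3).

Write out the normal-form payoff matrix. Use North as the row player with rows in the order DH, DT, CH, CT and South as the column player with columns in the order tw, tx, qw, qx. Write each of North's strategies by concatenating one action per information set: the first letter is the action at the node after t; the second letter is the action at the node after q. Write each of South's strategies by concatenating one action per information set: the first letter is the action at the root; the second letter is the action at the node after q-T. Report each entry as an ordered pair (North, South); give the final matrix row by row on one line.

           tw       tx       qw       qx
  DH    (6,2)    (6,2)    (5,2)    (5,2)
  DT    (6,2)    (6,2)    (1,2)    (3,3)
  CH    (3,0)    (3,0)    (5,2)    (5,2)
  CT    (3,0)    (3,0)    (1,2)    (3,3)

DH: (6,2) (6,2) (5,2) (5,2) | DT: (6,2) (6,2) (1,2) (3,3) | CH: (3,0) (3,0) (5,2) (5,2) | CT: (3,0) (3,0) (1,2) (3,3)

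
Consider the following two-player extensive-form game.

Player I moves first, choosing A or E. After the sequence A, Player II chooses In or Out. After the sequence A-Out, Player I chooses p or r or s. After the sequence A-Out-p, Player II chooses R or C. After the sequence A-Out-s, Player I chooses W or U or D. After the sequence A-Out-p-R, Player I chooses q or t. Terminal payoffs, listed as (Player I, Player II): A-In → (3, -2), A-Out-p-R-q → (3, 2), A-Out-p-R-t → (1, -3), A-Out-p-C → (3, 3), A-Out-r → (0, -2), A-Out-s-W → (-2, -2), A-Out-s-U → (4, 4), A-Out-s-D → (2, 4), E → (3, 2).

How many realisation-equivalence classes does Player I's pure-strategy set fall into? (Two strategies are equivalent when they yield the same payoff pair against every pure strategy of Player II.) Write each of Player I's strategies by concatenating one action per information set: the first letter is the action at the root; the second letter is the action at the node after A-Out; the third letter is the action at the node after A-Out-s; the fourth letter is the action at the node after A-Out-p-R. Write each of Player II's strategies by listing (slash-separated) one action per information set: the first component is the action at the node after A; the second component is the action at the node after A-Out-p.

7

Player I has 36 pure strategies: ApWq, ApWt, ApUq, ApUt, ApDq, ApDt, ArWq, ArWt, ArUq, ArUt, ArDq, ArDt, AsWq, AsWt, AsUq, AsUt, AsDq, AsDt, EpWq, EpWt, EpUq, EpUt, EpDq, EpDt, ErWq, ErWt, ErUq, ErUt, ErDq, ErDt, EsWq, EsWt, EsUq, EsUt, EsDq, EsDt. Columns: In/R, In/C, Out/R, Out/C.
{ApWq, ApUq, ApDq} → row (3,-2) (3,-2) (3,2) (3,3)
{ApWt, ApUt, ApDt} → row (3,-2) (3,-2) (1,-3) (3,3)
{ArWq, ArWt, ArUq, ArUt, ArDq, ArDt} → row (3,-2) (3,-2) (0,-2) (0,-2)
{AsWq, AsWt} → row (3,-2) (3,-2) (-2,-2) (-2,-2)
{AsUq, AsUt} → row (3,-2) (3,-2) (4,4) (4,4)
{AsDq, AsDt} → row (3,-2) (3,-2) (2,4) (2,4)
{EpWq, EpWt, EpUq, EpUt, EpDq, EpDt, ErWq, ErWt, ErUq, ErUt, ErDq, ErDt, EsWq, EsWt, EsUq, EsUt, EsDq, EsDt} → row (3,2) (3,2) (3,2) (3,2)
That's 7 distinct rows out of 36 strategies.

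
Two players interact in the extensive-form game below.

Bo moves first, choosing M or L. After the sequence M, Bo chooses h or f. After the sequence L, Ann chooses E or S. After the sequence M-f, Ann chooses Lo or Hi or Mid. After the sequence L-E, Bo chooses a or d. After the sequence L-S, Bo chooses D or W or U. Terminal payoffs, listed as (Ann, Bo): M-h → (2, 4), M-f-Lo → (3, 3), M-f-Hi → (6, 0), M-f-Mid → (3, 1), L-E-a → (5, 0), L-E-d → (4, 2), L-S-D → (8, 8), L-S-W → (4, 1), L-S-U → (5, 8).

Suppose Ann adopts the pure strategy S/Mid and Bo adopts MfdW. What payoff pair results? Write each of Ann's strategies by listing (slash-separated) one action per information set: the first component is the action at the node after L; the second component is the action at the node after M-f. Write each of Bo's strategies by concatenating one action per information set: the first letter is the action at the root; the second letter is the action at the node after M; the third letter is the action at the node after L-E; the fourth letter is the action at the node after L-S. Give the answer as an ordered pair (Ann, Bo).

Trace the play path from the root:
  Bo plays M
  Bo plays f at [M]
  Ann plays Mid at [M-f]
→ terminal payoff (3, 1).
(Ann's choice at the node after L is never reached on this path, so it doesn't affect the outcome.)

(3, 1)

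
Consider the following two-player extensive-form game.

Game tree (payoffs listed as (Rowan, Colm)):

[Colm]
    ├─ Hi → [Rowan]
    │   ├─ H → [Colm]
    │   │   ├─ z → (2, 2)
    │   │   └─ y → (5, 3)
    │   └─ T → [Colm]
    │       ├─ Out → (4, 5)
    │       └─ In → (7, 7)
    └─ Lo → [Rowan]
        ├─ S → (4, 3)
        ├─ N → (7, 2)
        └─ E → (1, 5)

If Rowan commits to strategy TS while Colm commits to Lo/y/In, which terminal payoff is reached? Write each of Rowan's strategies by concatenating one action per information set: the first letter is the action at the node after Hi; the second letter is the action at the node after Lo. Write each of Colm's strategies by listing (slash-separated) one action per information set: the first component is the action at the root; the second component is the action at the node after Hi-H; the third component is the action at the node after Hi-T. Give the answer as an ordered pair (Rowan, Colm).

Trace the play path from the root:
  Colm plays Lo
  Rowan plays S at [Lo]
→ terminal payoff (4, 3).
(Rowan's choice at the node after Hi is never reached on this path, so it doesn't affect the outcome.)

(4, 3)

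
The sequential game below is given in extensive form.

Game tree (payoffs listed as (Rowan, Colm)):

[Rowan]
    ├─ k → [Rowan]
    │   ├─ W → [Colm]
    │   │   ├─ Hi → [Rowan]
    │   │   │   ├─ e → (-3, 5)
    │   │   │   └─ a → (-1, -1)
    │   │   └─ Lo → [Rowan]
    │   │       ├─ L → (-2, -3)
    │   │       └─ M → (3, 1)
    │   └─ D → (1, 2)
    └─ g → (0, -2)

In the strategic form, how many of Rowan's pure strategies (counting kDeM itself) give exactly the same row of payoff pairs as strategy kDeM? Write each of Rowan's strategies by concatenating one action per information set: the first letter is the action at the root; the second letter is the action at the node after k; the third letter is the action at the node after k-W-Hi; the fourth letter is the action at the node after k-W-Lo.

4

Row for kDeM (columns Hi, Lo): (1,2) (1,2).
Under kDeM, Rowan's choice at the node after k-W-Hi and at the node after k-W-Lo can never be reached regardless of what Colm does, so varying those choices leaves every outcome unchanged.
Holding the reachable choices fixed and varying the unreachable ones freely already gives 2 × 2 = 4 equivalent strategies.
No other strategy reproduces this row, so those 4 are the full class: kDeL, kDeM, kDaL, kDaM.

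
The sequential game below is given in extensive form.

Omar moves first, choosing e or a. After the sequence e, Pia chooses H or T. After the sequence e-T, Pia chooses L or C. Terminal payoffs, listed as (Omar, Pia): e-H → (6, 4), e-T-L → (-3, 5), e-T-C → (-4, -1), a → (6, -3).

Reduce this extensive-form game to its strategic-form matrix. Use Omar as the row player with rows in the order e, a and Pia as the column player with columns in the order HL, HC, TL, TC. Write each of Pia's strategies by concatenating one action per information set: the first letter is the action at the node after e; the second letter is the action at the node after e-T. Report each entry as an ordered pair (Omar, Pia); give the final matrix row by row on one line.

e: (6,4) (6,4) (-3,5) (-4,-1) | a: (6,-3) (6,-3) (6,-3) (6,-3)

Row e: HL→(6,4), HC→(6,4), TL→(-3,5), TC→(-4,-1)
Row a: HL→(6,-3), HC→(6,-3), TL→(6,-3), TC→(6,-3)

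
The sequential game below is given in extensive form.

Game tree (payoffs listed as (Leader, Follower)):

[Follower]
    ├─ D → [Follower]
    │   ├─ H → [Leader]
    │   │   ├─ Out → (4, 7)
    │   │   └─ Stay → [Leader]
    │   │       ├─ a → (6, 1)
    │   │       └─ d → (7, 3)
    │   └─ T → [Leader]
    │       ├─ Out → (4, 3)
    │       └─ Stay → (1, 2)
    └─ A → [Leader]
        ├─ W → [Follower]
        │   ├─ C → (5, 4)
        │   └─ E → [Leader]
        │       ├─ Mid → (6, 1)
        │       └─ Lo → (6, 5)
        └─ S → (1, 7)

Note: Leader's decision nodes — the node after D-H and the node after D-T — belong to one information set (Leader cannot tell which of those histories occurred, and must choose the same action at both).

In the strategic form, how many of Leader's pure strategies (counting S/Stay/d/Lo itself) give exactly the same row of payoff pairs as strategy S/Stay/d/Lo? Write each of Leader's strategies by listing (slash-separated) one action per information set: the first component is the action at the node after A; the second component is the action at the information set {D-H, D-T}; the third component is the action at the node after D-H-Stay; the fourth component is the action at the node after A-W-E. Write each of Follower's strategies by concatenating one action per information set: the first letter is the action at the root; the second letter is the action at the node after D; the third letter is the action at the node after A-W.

Row for S/Stay/d/Lo (columns DHC, DHE, DTC, DTE, AHC, AHE, ATC, ATE): (7,3) (7,3) (1,2) (1,2) (1,7) (1,7) (1,7) (1,7).
Under S/Stay/d/Lo, Leader's choice at the node after A-W-E can never be reached regardless of what Follower does, so varying those choices leaves every outcome unchanged.
Holding the reachable choices fixed and varying the unreachable one freely already gives 2 equivalent strategies.
No other strategy reproduces this row, so those 2 are the full class: S/Stay/d/Mid, S/Stay/d/Lo.

2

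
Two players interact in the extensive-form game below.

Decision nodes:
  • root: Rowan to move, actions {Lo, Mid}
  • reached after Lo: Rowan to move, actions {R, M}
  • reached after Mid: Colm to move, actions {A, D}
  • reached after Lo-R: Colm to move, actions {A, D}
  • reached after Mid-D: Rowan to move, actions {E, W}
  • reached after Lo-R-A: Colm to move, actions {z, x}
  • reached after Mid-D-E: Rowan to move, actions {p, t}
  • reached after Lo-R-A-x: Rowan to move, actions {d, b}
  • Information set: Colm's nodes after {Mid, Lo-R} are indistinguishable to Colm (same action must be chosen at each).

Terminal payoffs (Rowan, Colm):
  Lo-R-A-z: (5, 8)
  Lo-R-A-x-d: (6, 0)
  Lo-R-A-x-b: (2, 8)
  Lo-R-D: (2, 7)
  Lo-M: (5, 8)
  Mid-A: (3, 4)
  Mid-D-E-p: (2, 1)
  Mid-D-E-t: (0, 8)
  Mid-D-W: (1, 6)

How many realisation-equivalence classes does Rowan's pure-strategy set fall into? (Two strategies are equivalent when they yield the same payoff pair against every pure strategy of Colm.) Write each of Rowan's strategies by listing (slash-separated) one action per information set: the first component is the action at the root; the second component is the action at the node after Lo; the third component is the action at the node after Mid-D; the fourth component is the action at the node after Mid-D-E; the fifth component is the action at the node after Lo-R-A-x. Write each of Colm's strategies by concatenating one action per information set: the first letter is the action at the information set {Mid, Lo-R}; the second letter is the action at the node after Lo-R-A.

Rowan has 32 pure strategies: Lo/R/E/p/d, Lo/R/E/p/b, Lo/R/E/t/d, Lo/R/E/t/b, Lo/R/W/p/d, Lo/R/W/p/b, Lo/R/W/t/d, Lo/R/W/t/b, Lo/M/E/p/d, Lo/M/E/p/b, Lo/M/E/t/d, Lo/M/E/t/b, Lo/M/W/p/d, Lo/M/W/p/b, Lo/M/W/t/d, Lo/M/W/t/b, Mid/R/E/p/d, Mid/R/E/p/b, Mid/R/E/t/d, Mid/R/E/t/b, Mid/R/W/p/d, Mid/R/W/p/b, Mid/R/W/t/d, Mid/R/W/t/b, Mid/M/E/p/d, Mid/M/E/p/b, Mid/M/E/t/d, Mid/M/E/t/b, Mid/M/W/p/d, Mid/M/W/p/b, Mid/M/W/t/d, Mid/M/W/t/b. Columns: Az, Ax, Dz, Dx.
{Lo/R/E/p/d, Lo/R/E/t/d, Lo/R/W/p/d, Lo/R/W/t/d} → row (5,8) (6,0) (2,7) (2,7)
{Lo/R/E/p/b, Lo/R/E/t/b, Lo/R/W/p/b, Lo/R/W/t/b} → row (5,8) (2,8) (2,7) (2,7)
{Lo/M/E/p/d, Lo/M/E/p/b, Lo/M/E/t/d, Lo/M/E/t/b, Lo/M/W/p/d, Lo/M/W/p/b, Lo/M/W/t/d, Lo/M/W/t/b} → row (5,8) (5,8) (5,8) (5,8)
{Mid/R/E/p/d, Mid/R/E/p/b, Mid/M/E/p/d, Mid/M/E/p/b} → row (3,4) (3,4) (2,1) (2,1)
{Mid/R/E/t/d, Mid/R/E/t/b, Mid/M/E/t/d, Mid/M/E/t/b} → row (3,4) (3,4) (0,8) (0,8)
{Mid/R/W/p/d, Mid/R/W/p/b, Mid/R/W/t/d, Mid/R/W/t/b, Mid/M/W/p/d, Mid/M/W/p/b, Mid/M/W/t/d, Mid/M/W/t/b} → row (3,4) (3,4) (1,6) (1,6)
That's 6 distinct rows out of 32 strategies.

6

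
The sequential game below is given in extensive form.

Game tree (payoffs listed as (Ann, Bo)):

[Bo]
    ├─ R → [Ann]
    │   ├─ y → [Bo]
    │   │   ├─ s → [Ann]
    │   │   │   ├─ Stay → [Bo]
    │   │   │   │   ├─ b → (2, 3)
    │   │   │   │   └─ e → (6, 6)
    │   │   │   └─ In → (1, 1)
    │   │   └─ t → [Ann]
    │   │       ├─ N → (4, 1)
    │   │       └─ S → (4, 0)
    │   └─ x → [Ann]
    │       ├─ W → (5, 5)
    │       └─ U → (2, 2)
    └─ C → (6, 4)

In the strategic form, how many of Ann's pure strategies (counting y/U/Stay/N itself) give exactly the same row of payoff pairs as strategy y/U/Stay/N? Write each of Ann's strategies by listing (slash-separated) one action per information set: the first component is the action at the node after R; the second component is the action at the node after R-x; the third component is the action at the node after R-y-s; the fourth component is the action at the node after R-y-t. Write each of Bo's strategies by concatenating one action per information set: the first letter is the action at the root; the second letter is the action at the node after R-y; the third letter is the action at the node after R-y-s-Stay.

Row for y/U/Stay/N (columns Rsb, Rse, Rtb, Rte, Csb, Cse, Ctb, Cte): (2,3) (6,6) (4,1) (4,1) (6,4) (6,4) (6,4) (6,4).
Under y/U/Stay/N, Ann's choice at the node after R-x can never be reached regardless of what Bo does, so varying those choices leaves every outcome unchanged.
Holding the reachable choices fixed and varying the unreachable one freely already gives 2 equivalent strategies.
No other strategy reproduces this row, so those 2 are the full class: y/W/Stay/N, y/U/Stay/N.

2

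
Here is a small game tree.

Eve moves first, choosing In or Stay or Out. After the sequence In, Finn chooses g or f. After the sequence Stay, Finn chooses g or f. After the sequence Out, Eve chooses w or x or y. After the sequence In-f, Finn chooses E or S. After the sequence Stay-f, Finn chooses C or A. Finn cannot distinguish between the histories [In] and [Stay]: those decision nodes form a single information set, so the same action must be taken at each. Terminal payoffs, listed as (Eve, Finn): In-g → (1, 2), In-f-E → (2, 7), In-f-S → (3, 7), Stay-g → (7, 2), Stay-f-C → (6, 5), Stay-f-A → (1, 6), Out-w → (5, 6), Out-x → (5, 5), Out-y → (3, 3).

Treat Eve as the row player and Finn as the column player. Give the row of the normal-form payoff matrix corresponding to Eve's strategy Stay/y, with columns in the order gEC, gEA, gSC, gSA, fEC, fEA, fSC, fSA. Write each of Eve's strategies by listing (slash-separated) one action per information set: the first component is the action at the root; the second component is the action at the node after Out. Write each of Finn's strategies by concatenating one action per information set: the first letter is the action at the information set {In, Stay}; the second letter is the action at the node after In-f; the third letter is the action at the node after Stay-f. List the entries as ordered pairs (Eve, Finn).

vs gEC: Eve plays Stay → Finn plays g at [Stay] → (7, 2)
vs gEA: Eve plays Stay → Finn plays g at [Stay] → (7, 2)
vs gSC: Eve plays Stay → Finn plays g at [Stay] → (7, 2)
vs gSA: Eve plays Stay → Finn plays g at [Stay] → (7, 2)
vs fEC: Eve plays Stay → Finn plays f at [Stay] → Finn plays C at [Stay-f] → (6, 5)
vs fEA: Eve plays Stay → Finn plays f at [Stay] → Finn plays A at [Stay-f] → (1, 6)
vs fSC: Eve plays Stay → Finn plays f at [Stay] → Finn plays C at [Stay-f] → (6, 5)
vs fSA: Eve plays Stay → Finn plays f at [Stay] → Finn plays A at [Stay-f] → (1, 6)

(7,2) (7,2) (7,2) (7,2) (6,5) (1,6) (6,5) (1,6)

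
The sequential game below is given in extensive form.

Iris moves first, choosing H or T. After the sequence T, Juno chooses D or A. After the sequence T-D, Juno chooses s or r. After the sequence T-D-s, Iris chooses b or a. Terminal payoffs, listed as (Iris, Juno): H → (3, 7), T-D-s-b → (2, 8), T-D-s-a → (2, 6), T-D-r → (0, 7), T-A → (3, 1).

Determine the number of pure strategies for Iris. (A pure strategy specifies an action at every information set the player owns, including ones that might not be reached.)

4

Iris owns the root with actions {H, T} — two choices.
Iris owns the node after T-D-s with actions {b, a} — two choices.
A pure strategy fixes one action at each information set independently, so the count is the product 2 × 2 = 4.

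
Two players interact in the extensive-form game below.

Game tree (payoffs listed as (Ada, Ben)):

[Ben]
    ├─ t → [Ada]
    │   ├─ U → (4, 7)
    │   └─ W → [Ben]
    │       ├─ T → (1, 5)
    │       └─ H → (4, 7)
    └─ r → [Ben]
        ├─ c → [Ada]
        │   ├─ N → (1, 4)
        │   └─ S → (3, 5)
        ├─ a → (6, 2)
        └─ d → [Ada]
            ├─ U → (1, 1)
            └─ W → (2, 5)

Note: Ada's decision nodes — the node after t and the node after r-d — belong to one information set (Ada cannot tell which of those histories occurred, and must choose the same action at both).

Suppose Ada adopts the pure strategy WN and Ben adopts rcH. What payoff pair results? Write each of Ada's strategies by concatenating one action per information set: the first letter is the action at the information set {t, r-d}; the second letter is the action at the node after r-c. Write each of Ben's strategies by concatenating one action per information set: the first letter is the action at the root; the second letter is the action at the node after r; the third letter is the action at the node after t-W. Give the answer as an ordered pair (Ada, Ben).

Trace the play path from the root:
  Ben plays r
  Ben plays c at [r]
  Ada plays N at [r-c]
→ terminal payoff (1, 4).
(Ada's choice at the information set {t, r-d} is never reached on this path, so it doesn't affect the outcome.)

(1, 4)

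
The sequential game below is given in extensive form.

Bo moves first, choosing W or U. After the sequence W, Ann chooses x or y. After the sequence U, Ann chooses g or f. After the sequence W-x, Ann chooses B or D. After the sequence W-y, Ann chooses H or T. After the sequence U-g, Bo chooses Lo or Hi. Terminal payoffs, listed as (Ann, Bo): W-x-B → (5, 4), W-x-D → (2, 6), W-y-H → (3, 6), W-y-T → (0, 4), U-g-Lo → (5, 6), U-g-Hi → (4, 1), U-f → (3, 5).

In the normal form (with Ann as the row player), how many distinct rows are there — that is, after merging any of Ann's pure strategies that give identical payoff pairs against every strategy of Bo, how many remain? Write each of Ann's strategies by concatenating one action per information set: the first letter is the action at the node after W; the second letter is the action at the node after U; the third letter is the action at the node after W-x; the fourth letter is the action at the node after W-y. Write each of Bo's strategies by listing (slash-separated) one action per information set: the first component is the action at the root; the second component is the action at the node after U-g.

Ann has 16 pure strategies: xgBH, xgBT, xgDH, xgDT, xfBH, xfBT, xfDH, xfDT, ygBH, ygBT, ygDH, ygDT, yfBH, yfBT, yfDH, yfDT. Columns: W/Lo, W/Hi, U/Lo, U/Hi.
{xgBH, xgBT} → row (5,4) (5,4) (5,6) (4,1)
{xgDH, xgDT} → row (2,6) (2,6) (5,6) (4,1)
{xfBH, xfBT} → row (5,4) (5,4) (3,5) (3,5)
{xfDH, xfDT} → row (2,6) (2,6) (3,5) (3,5)
{ygBH, ygDH} → row (3,6) (3,6) (5,6) (4,1)
{ygBT, ygDT} → row (0,4) (0,4) (5,6) (4,1)
{yfBH, yfDH} → row (3,6) (3,6) (3,5) (3,5)
{yfBT, yfDT} → row (0,4) (0,4) (3,5) (3,5)
That's 8 distinct rows out of 16 strategies.

8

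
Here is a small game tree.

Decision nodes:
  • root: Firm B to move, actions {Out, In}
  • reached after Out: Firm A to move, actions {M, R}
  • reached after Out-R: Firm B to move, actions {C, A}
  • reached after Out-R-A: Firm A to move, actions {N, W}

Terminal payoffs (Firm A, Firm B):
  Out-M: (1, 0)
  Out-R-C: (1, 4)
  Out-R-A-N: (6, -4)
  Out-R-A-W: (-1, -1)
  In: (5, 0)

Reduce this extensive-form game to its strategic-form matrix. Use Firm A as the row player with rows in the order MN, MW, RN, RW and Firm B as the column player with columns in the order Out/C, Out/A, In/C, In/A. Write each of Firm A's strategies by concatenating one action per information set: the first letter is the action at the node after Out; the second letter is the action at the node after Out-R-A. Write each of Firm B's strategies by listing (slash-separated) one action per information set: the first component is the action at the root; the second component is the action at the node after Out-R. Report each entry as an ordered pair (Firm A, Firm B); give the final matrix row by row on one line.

MN: (1,0) (1,0) (5,0) (5,0) | MW: (1,0) (1,0) (5,0) (5,0) | RN: (1,4) (6,-4) (5,0) (5,0) | RW: (1,4) (-1,-1) (5,0) (5,0)

        Out/C    Out/A     In/C     In/A
  MN    (1,0)    (1,0)    (5,0)    (5,0)
  MW    (1,0)    (1,0)    (5,0)    (5,0)
  RN    (1,4)   (6,-4)    (5,0)    (5,0)
  RW    (1,4)  (-1,-1)    (5,0)    (5,0)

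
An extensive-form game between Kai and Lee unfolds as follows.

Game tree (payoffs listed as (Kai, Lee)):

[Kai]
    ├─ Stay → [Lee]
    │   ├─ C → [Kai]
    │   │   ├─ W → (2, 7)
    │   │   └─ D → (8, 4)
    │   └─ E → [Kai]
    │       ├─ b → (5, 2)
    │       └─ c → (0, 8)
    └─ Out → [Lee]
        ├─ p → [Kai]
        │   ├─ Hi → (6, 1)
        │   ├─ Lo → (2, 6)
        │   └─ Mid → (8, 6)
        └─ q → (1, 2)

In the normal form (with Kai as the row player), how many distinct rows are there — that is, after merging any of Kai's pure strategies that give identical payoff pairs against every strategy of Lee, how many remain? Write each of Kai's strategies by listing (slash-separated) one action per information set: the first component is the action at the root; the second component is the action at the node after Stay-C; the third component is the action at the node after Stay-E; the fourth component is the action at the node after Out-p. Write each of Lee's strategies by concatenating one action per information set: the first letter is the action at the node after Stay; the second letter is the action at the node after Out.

Kai has 24 pure strategies: Stay/W/b/Hi, Stay/W/b/Lo, Stay/W/b/Mid, Stay/W/c/Hi, Stay/W/c/Lo, Stay/W/c/Mid, Stay/D/b/Hi, Stay/D/b/Lo, Stay/D/b/Mid, Stay/D/c/Hi, Stay/D/c/Lo, Stay/D/c/Mid, Out/W/b/Hi, Out/W/b/Lo, Out/W/b/Mid, Out/W/c/Hi, Out/W/c/Lo, Out/W/c/Mid, Out/D/b/Hi, Out/D/b/Lo, Out/D/b/Mid, Out/D/c/Hi, Out/D/c/Lo, Out/D/c/Mid. Columns: Cp, Cq, Ep, Eq.
{Stay/W/b/Hi, Stay/W/b/Lo, Stay/W/b/Mid} → row (2,7) (2,7) (5,2) (5,2)
{Stay/W/c/Hi, Stay/W/c/Lo, Stay/W/c/Mid} → row (2,7) (2,7) (0,8) (0,8)
{Stay/D/b/Hi, Stay/D/b/Lo, Stay/D/b/Mid} → row (8,4) (8,4) (5,2) (5,2)
{Stay/D/c/Hi, Stay/D/c/Lo, Stay/D/c/Mid} → row (8,4) (8,4) (0,8) (0,8)
{Out/W/b/Hi, Out/W/c/Hi, Out/D/b/Hi, Out/D/c/Hi} → row (6,1) (1,2) (6,1) (1,2)
{Out/W/b/Lo, Out/W/c/Lo, Out/D/b/Lo, Out/D/c/Lo} → row (2,6) (1,2) (2,6) (1,2)
{Out/W/b/Mid, Out/W/c/Mid, Out/D/b/Mid, Out/D/c/Mid} → row (8,6) (1,2) (8,6) (1,2)
That's 7 distinct rows out of 24 strategies.

7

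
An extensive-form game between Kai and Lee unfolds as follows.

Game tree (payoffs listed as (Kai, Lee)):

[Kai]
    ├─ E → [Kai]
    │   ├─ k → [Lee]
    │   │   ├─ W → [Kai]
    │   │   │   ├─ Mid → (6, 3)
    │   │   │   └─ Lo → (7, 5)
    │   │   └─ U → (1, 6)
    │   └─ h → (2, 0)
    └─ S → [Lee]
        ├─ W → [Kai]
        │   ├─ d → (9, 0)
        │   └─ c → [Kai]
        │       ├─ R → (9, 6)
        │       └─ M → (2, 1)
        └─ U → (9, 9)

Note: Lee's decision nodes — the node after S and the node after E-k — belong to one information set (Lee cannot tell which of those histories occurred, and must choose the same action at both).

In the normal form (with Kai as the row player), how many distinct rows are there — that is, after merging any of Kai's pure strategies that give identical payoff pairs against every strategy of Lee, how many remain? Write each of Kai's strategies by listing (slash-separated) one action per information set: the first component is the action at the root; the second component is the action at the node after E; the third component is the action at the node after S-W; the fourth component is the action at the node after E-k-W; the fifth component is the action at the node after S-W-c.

Kai has 32 pure strategies: E/k/d/Mid/R, E/k/d/Mid/M, E/k/d/Lo/R, E/k/d/Lo/M, E/k/c/Mid/R, E/k/c/Mid/M, E/k/c/Lo/R, E/k/c/Lo/M, E/h/d/Mid/R, E/h/d/Mid/M, E/h/d/Lo/R, E/h/d/Lo/M, E/h/c/Mid/R, E/h/c/Mid/M, E/h/c/Lo/R, E/h/c/Lo/M, S/k/d/Mid/R, S/k/d/Mid/M, S/k/d/Lo/R, S/k/d/Lo/M, S/k/c/Mid/R, S/k/c/Mid/M, S/k/c/Lo/R, S/k/c/Lo/M, S/h/d/Mid/R, S/h/d/Mid/M, S/h/d/Lo/R, S/h/d/Lo/M, S/h/c/Mid/R, S/h/c/Mid/M, S/h/c/Lo/R, S/h/c/Lo/M. Columns: W, U.
{E/k/d/Mid/R, E/k/d/Mid/M, E/k/c/Mid/R, E/k/c/Mid/M} → row (6,3) (1,6)
{E/k/d/Lo/R, E/k/d/Lo/M, E/k/c/Lo/R, E/k/c/Lo/M} → row (7,5) (1,6)
{E/h/d/Mid/R, E/h/d/Mid/M, E/h/d/Lo/R, E/h/d/Lo/M, E/h/c/Mid/R, E/h/c/Mid/M, E/h/c/Lo/R, E/h/c/Lo/M} → row (2,0) (2,0)
{S/k/d/Mid/R, S/k/d/Mid/M, S/k/d/Lo/R, S/k/d/Lo/M, S/h/d/Mid/R, S/h/d/Mid/M, S/h/d/Lo/R, S/h/d/Lo/M} → row (9,0) (9,9)
{S/k/c/Mid/R, S/k/c/Lo/R, S/h/c/Mid/R, S/h/c/Lo/R} → row (9,6) (9,9)
{S/k/c/Mid/M, S/k/c/Lo/M, S/h/c/Mid/M, S/h/c/Lo/M} → row (2,1) (9,9)
That's 6 distinct rows out of 32 strategies.

6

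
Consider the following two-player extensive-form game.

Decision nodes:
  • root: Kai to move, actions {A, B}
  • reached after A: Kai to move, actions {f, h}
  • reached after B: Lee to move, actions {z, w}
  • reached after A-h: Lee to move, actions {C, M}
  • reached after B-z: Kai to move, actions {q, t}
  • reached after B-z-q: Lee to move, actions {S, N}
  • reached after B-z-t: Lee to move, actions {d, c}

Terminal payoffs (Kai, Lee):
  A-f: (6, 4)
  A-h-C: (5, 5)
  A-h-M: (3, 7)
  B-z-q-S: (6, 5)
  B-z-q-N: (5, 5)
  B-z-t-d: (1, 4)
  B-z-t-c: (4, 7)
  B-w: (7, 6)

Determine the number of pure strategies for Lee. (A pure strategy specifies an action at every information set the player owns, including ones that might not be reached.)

Lee owns the node after B with actions {z, w} — two choices.
Lee owns the node after A-h with actions {C, M} — two choices.
Lee owns the node after B-z-q with actions {S, N} — two choices.
Lee owns the node after B-z-t with actions {d, c} — two choices.
A pure strategy fixes one action at each information set independently, so the count is the product 2 × 2 × 2 × 2 = 16.

16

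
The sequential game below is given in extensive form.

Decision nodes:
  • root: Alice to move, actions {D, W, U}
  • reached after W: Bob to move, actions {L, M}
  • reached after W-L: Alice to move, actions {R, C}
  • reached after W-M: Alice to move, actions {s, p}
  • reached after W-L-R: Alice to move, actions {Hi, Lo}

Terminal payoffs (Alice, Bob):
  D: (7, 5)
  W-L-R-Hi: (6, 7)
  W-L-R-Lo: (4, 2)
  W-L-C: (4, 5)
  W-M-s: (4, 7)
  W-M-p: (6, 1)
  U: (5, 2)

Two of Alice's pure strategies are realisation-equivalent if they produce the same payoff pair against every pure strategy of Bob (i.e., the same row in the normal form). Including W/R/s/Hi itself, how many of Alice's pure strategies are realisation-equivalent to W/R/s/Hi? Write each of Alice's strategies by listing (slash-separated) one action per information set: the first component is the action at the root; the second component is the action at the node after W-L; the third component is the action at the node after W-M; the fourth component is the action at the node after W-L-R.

1

Row for W/R/s/Hi (columns L, M): (6,7) (4,7).
Every one of Alice's information sets is on the play path for some reply by Bob when Alice follows W/R/s/Hi.
Changing the action at any of them therefore changes at least one column, so only W/R/s/Hi itself gives this row.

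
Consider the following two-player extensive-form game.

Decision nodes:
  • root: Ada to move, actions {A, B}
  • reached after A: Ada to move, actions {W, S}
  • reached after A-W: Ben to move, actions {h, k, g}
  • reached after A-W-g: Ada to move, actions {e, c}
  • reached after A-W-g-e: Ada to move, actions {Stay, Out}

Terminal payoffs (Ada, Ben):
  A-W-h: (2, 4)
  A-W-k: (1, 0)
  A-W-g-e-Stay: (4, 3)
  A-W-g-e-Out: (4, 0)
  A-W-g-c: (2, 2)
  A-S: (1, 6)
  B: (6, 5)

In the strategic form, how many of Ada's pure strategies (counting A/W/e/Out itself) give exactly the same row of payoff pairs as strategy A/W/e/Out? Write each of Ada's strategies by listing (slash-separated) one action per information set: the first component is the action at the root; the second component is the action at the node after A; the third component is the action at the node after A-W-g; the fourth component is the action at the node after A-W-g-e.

Row for A/W/e/Out (columns h, k, g): (2,4) (1,0) (4,0).
Every one of Ada's information sets is on the play path for some reply by Ben when Ada follows A/W/e/Out.
Changing the action at any of them therefore changes at least one column, so only A/W/e/Out itself gives this row.

1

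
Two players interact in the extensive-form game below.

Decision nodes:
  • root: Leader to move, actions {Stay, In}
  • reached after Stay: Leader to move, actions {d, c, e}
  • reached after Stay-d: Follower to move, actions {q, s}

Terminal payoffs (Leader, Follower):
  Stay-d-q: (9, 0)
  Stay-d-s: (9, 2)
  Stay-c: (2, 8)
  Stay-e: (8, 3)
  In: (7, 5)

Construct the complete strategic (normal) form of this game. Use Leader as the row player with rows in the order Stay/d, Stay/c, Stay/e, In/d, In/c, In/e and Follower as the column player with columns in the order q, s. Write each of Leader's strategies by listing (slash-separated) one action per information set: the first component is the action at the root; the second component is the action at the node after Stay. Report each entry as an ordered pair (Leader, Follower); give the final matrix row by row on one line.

Stay/d: (9,0) (9,2) | Stay/c: (2,8) (2,8) | Stay/e: (8,3) (8,3) | In/d: (7,5) (7,5) | In/c: (7,5) (7,5) | In/e: (7,5) (7,5)

Row Stay/d: q→(9,0), s→(9,2)
Row Stay/c: q→(2,8), s→(2,8)
Row Stay/e: q→(8,3), s→(8,3)
Row In/d: q→(7,5), s→(7,5)
Row In/c: q→(7,5), s→(7,5)
Row In/e: q→(7,5), s→(7,5)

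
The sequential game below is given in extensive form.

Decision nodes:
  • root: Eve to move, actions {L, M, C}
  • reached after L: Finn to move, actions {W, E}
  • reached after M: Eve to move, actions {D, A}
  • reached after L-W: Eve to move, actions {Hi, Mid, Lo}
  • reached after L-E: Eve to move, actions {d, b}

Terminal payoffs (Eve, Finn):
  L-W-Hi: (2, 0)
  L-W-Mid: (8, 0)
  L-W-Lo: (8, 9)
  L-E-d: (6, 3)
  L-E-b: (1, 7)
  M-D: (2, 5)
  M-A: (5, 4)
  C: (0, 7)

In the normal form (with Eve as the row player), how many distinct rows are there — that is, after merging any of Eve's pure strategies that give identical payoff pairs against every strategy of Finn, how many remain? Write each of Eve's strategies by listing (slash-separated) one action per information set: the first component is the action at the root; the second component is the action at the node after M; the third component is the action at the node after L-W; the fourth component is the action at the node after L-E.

Eve has 36 pure strategies: L/D/Hi/d, L/D/Hi/b, L/D/Mid/d, L/D/Mid/b, L/D/Lo/d, L/D/Lo/b, L/A/Hi/d, L/A/Hi/b, L/A/Mid/d, L/A/Mid/b, L/A/Lo/d, L/A/Lo/b, M/D/Hi/d, M/D/Hi/b, M/D/Mid/d, M/D/Mid/b, M/D/Lo/d, M/D/Lo/b, M/A/Hi/d, M/A/Hi/b, M/A/Mid/d, M/A/Mid/b, M/A/Lo/d, M/A/Lo/b, C/D/Hi/d, C/D/Hi/b, C/D/Mid/d, C/D/Mid/b, C/D/Lo/d, C/D/Lo/b, C/A/Hi/d, C/A/Hi/b, C/A/Mid/d, C/A/Mid/b, C/A/Lo/d, C/A/Lo/b. Columns: W, E.
{L/D/Hi/d, L/A/Hi/d} → row (2,0) (6,3)
{L/D/Hi/b, L/A/Hi/b} → row (2,0) (1,7)
{L/D/Mid/d, L/A/Mid/d} → row (8,0) (6,3)
{L/D/Mid/b, L/A/Mid/b} → row (8,0) (1,7)
{L/D/Lo/d, L/A/Lo/d} → row (8,9) (6,3)
{L/D/Lo/b, L/A/Lo/b} → row (8,9) (1,7)
{M/D/Hi/d, M/D/Hi/b, M/D/Mid/d, M/D/Mid/b, M/D/Lo/d, M/D/Lo/b} → row (2,5) (2,5)
{M/A/Hi/d, M/A/Hi/b, M/A/Mid/d, M/A/Mid/b, M/A/Lo/d, M/A/Lo/b} → row (5,4) (5,4)
{C/D/Hi/d, C/D/Hi/b, C/D/Mid/d, C/D/Mid/b, C/D/Lo/d, C/D/Lo/b, C/A/Hi/d, C/A/Hi/b, C/A/Mid/d, C/A/Mid/b, C/A/Lo/d, C/A/Lo/b} → row (0,7) (0,7)
That's 9 distinct rows out of 36 strategies.

9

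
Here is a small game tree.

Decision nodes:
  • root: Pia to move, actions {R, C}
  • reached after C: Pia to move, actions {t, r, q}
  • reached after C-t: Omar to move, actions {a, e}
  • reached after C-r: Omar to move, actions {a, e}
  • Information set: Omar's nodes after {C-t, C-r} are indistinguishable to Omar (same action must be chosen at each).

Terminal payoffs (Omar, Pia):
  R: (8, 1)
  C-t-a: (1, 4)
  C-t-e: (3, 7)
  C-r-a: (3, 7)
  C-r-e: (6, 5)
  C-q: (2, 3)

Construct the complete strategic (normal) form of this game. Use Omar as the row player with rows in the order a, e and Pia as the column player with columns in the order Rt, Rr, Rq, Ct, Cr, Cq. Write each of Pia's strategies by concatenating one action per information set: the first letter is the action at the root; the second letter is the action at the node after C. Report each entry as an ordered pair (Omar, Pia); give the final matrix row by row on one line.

Row a: Rt→(8,1), Rr→(8,1), Rq→(8,1), Ct→(1,4), Cr→(3,7), Cq→(2,3)
Row e: Rt→(8,1), Rr→(8,1), Rq→(8,1), Ct→(3,7), Cr→(6,5), Cq→(2,3)

a: (8,1) (8,1) (8,1) (1,4) (3,7) (2,3) | e: (8,1) (8,1) (8,1) (3,7) (6,5) (2,3)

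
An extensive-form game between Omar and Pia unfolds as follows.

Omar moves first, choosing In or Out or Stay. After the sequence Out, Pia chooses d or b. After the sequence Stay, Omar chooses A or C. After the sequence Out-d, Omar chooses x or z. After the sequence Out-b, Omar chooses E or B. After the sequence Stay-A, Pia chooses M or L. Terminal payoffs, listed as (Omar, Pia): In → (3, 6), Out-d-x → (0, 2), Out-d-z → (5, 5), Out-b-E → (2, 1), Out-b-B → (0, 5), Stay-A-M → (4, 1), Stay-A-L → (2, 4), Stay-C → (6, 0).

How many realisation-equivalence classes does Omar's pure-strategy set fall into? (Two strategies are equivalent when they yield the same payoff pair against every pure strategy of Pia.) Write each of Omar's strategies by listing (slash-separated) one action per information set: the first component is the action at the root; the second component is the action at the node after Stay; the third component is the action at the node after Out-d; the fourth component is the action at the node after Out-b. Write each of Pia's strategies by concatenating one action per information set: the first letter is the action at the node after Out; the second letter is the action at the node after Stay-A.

7

Omar has 24 pure strategies: In/A/x/E, In/A/x/B, In/A/z/E, In/A/z/B, In/C/x/E, In/C/x/B, In/C/z/E, In/C/z/B, Out/A/x/E, Out/A/x/B, Out/A/z/E, Out/A/z/B, Out/C/x/E, Out/C/x/B, Out/C/z/E, Out/C/z/B, Stay/A/x/E, Stay/A/x/B, Stay/A/z/E, Stay/A/z/B, Stay/C/x/E, Stay/C/x/B, Stay/C/z/E, Stay/C/z/B. Columns: dM, dL, bM, bL.
{In/A/x/E, In/A/x/B, In/A/z/E, In/A/z/B, In/C/x/E, In/C/x/B, In/C/z/E, In/C/z/B} → row (3,6) (3,6) (3,6) (3,6)
{Out/A/x/E, Out/C/x/E} → row (0,2) (0,2) (2,1) (2,1)
{Out/A/x/B, Out/C/x/B} → row (0,2) (0,2) (0,5) (0,5)
{Out/A/z/E, Out/C/z/E} → row (5,5) (5,5) (2,1) (2,1)
{Out/A/z/B, Out/C/z/B} → row (5,5) (5,5) (0,5) (0,5)
{Stay/A/x/E, Stay/A/x/B, Stay/A/z/E, Stay/A/z/B} → row (4,1) (2,4) (4,1) (2,4)
{Stay/C/x/E, Stay/C/x/B, Stay/C/z/E, Stay/C/z/B} → row (6,0) (6,0) (6,0) (6,0)
That's 7 distinct rows out of 24 strategies.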